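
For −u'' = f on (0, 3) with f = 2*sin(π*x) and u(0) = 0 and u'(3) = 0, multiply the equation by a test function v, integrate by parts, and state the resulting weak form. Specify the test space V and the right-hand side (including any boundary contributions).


V = {v ∈ H^1(0, 3) : v(0) = 0} (test functions vanish at x = 0 where u is specified); weak form: ∫_0^3 u'v' dx = ∫_0^3 (2*sin(π*x)) v dx for all v ∈ V.

Multiply both sides by a test function v and integrate from 0 to 3:
  ∫_0^3 −u''(x) v(x) dx = ∫_0^3 f(x) v(x) dx.
Integrate the LHS by parts once:
  ∫_0^3 −u'' v dx = −[u'(x) v(x)]_0^3 + ∫_0^3 u'(x) v'(x) dx.
Thus ∫_0^3 u'(x) v'(x) dx = ∫_0^3 f(x) v(x) dx + [u'(x) v(x)]_0^3.
Choose V so that boundary terms are either known or forced to vanish.
Mixed BC: u(0) = 0 (Dirichlet) and u'(3) = 0 (Neumann). Define V = {v ∈ H^1(0, 3) : v(0) = 0}. Then [u' v]_0^3 = u'(3)·v(3) − u'(0)·0 = 0.
Weak formulation: find u (satisfying any essential BC) such that ∫_0^3 u'(x) v'(x) dx = ∫_0^3 f v dx for all v ∈ V (Dirichlet at 0 absorbed into V; the Neumann datum at x = 3 is zero, so no boundary term remains).
Substituting f(x) = 2*sin(π*x), the right-hand side is ∫_0^3 (2*sin(π*x)) v dx.


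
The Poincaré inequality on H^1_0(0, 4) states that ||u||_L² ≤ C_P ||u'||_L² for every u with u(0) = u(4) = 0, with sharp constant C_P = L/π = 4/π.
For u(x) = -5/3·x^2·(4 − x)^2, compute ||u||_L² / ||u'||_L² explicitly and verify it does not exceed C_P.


||u||_L² / ||u'||_L² = 2*sqrt(3)/3 < C_P = 4/π.

u(x) = -5/3·x^2·(4 − x)^2, so u'(x) = 20*x*(-x^2 + 6*x - 8)/3.
u(x) = -5/3·x^2·(4 − x)^2 vanishes at x = 0 and x = 4, so u ∈ H^1_0(0, 4). Differentiate via the product rule and integrate the resulting polynomials term by term.
  ∫_0^4 u² dx = ∫_0^4 (25*x^8/9 - 400*x^7/9 + 800*x^6/3 - 6400*x^5/9 + 6400*x^4/9) dx. Term by term:
    ∫_0^4 25*x^8/9 dx = 6553600/81;  ∫_0^4 -400*x^7/9 dx = -3276800/9;  ∫_0^4 800*x^6/3 dx = 13107200/21;
    ∫_0^4 -6400*x^5/9 dx = -13107200/27;  ∫_0^4 6400*x^4/9 dx = 1310720/9.
  Sum: 6553600/81 − 3276800/9 + 13107200/21 − 13107200/27 + 1310720/9 = 655360/567.
  ∫_0^4 (u')² dx = ∫_0^4 (400*x^6/9 - 1600*x^5/3 + 20800*x^4/9 - 12800*x^3/3 + 25600*x^2/9) dx. Term by term:
    ∫_0^4 400*x^6/9 dx = 6553600/63;  ∫_0^4 -1600*x^5/3 dx = -3276800/9;  ∫_0^4 20800*x^4/9 dx = 4259840/9;
    ∫_0^4 -12800*x^3/3 dx = -819200/3;  ∫_0^4 25600*x^2/9 dx = 1638400/27.
  Sum: 6553600/63 − 3276800/9 + 4259840/9 − 819200/3 + 1638400/27 = 163840/189.
∫_0^4 u² dx = 655360/567, so ||u||_L² = 256*sqrt(70)/63.
∫_0^4 (u')² dx = 163840/189, so ||u'||_L² = 128*sqrt(210)/63.
Ratio ||u||_L² / ||u'||_L² = 2*sqrt(3)/3.
Sharp Poincaré constant on H^1_0(0, 4) is C_P = L/π = 4/π, achieved by sin(π/4·x).
A polynomial bump cannot attain the sharp Poincaré constant (only the first sine eigenfunction does), so the ratio is strictly less than C_P, consistent with ||u||_L² ≤ C_P ||u'||_L².


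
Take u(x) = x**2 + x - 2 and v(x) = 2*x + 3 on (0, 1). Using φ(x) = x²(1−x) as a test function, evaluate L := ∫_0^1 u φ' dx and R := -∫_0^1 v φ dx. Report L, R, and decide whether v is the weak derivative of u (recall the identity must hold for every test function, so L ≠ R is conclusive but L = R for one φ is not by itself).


LHS = -11/60, RHS = -7/20. No, v is not the weak derivative of u.

u(x) = x**2 + x - 2, classical derivative u'(x) = 2*x + 1.
φ(x) = x²(1−x), so φ'(x) = x*(2 - 3*x).
Note φ(0) = φ(1) = 0, so the boundary term u·φ vanishes.
LHS = ∫_0^1 u(x) φ'(x) dx = ∫_0^1 (-3*x^4 - x^3 + 8*x^2 - 4*x) dx. Term by term:
  ∫_0^1 -3*x^4 dx = -3/5;  ∫_0^1 -x^3 dx = -1/4;  ∫_0^1 8*x^2 dx = 8/3;
  ∫_0^1 -4*x dx = -2.
Sum: -3/5 − 1/4 + 8/3 − 2 = -11/60.
So LHS = -11/60.
∫_0^1 v(x) φ(x) dx = ∫_0^1 (-2*x^4 - x^3 + 3*x^2) dx. Term by term:
  ∫_0^1 -2*x^4 dx = -2/5;  ∫_0^1 -x^3 dx = -1/4;  ∫_0^1 3*x^2 dx = 1.
Sum: -2/5 − 1/4 + 1 = 7/20.
So RHS = -∫_0^1 v(x) φ(x) dx = -7/20.
LHS − RHS = 1/6 ≠ 0, so the identity fails.
(For a valid weak derivative the identity must hold for EVERY test function, in particular this one. The failure shows v is NOT the weak derivative of u.)
Correct weak derivative would be u'(x) = 2*x + 1.


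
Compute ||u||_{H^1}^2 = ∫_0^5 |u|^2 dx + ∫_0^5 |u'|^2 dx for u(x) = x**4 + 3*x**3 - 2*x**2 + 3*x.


||u||_{H^1}^2 = 34353695/36

The H^1 norm (squared) on an interval (0, L) is
  ||u||_{H^1}^2 = ∫_0^L u(x)^2 dx + ∫_0^L u'(x)^2 dx.
Compute u'(x) = 4*x**3 + 9*x**2 - 4*x + 3.
Then u(x)^2 = x**8 + 6*x**7 + 5*x**6 - 6*x**5 + 22*x**4 - 12*x**3 + 9*x**2 and u'(x)^2 = 16*x**6 + 72*x**5 + 49*x**4 - 48*x**3 + 70*x**2 - 24*x + 9.
Integrate each monomial from 0 to 5 using ∫_0^5 c·x^n dx = c·5^(n+1)/(n+1):
  ∫_0^5 u(x)^2 dx = ∫_0^5 (x^8 + 6*x^7 + 5*x^6 - 6*x^5 + 22*x^4 - 12*x^3 + 9*x^2) dx. Term by term:
    ∫_0^5 x^8 dx = 1953125/9;  ∫_0^5 6*x^7 dx = 1171875/4;  ∫_0^5 5*x^6 dx = 390625/7;
    ∫_0^5 -6*x^5 dx = -15625;  ∫_0^5 22*x^4 dx = 13750;  ∫_0^5 -12*x^3 dx = -1875;
    ∫_0^5 9*x^2 dx = 375.
  Sum: 1953125/9 + 1171875/4 + 390625/7 − 15625 + 13750 − 1875 + 375 = 141727625/252.
  ∫_0^5 u'(x)^2 dx = ∫_0^5 (16*x^6 + 72*x^5 + 49*x^4 - 48*x^3 + 70*x^2 - 24*x + 9) dx. Term by term:
    ∫_0^5 16*x^6 dx = 1250000/7;  ∫_0^5 72*x^5 dx = 187500;  ∫_0^5 49*x^4 dx = 30625;
    ∫_0^5 -48*x^3 dx = -7500;  ∫_0^5 70*x^2 dx = 8750/3;  ∫_0^5 -24*x dx = -300;
    ∫_0^5 9 dx = 45.
  Sum: 1250000/7 + 187500 + 30625 − 7500 + 8750/3 − 300 + 45 = 8229020/21.
Adding: ||u||_{H^1}^2 = 141727625/252 + 8229020/21 = 34353695/36.


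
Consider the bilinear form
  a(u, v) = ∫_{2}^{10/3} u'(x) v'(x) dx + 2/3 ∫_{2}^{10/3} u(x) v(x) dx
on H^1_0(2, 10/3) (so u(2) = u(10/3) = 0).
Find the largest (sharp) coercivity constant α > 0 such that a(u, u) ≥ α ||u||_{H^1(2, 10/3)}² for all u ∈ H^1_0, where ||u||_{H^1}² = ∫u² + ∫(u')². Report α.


α = (32 + 27*π^2)/(3*(16 + 9*π^2))

Coercivity of a(·,·) on H^1_0(2, 10/3) means a(u, u) ≥ α ||u||_{H^1}² for every u ∈ H^1_0.
The interval has length L = 4/3, and Poincaré/coercivity depend only on L. Here a(u, u) = ∫(u')² + (2/3)·∫u².
Here 0 < c = 2/3 < 1. The condition a(u,u) ≥ α||u||_{H^1}² reads (1−α)∫(u')² ≥ (α−c)∫u². Any admissible α is ≤ 1 (rapidly oscillating u have ∫u²/∫(u')² → 0), and α = 1 would force 0 ≥ (1−c)∫u², impossible since c < 1; so 1−α > 0. By the sharp Poincaré inequality on H^1_0 of an interval of length L, ∫(u')² ≥ (π/L)²∫u² with equality for the first sine mode sin(π(x−x₀)/L) (x₀ the left endpoint), so the inequality holds for all u iff (1−α)(π/L)² ≥ α − c, i.e. α ≤ ((π/L)² + c)/((π/L)² + 1) = (1 + c(L/π)²)/(1 + (L/π)²). With (π/L)² = 9*π^2/16 and c = 2/3, the largest admissible constant is α = ((π/L)² + c)/((π/L)² + 1).
Simplifying, α = (32 + 27*π^2)/(3*(16 + 9*π^2)).


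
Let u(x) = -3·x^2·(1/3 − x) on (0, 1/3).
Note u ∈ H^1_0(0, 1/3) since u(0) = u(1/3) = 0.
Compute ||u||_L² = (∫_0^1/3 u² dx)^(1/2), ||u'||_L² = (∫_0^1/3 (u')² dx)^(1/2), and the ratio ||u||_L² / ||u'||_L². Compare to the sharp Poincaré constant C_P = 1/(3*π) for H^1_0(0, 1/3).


||u||_L² / ||u'||_L² = sqrt(14)/42 < C_P = 1/(3*π).

u(x) = -3·x^2·(1/3 − x), so u'(x) = x*(9*x - 2).
u(x) = -3·x^2·(1/3 − x) vanishes at x = 0 and x = 1/3, so u ∈ H^1_0(0, 1/3). Differentiate via the product rule and integrate the resulting polynomials term by term.
  ∫_0^1/3 u² dx = ∫_0^1/3 (9*x^6 - 6*x^5 + x^4) dx. Term by term:
    ∫_0^1/3 9*x^6 dx = 1/1701;  ∫_0^1/3 -6*x^5 dx = -1/729;  ∫_0^1/3 x^4 dx = 1/1215.
  Sum: 1/1701 − 1/729 + 1/1215 = 1/25515.
  ∫_0^1/3 (u')² dx = ∫_0^1/3 (81*x^4 - 36*x^3 + 4*x^2) dx. Term by term:
    ∫_0^1/3 81*x^4 dx = 1/15;  ∫_0^1/3 -36*x^3 dx = -1/9;  ∫_0^1/3 4*x^2 dx = 4/81.
  Sum: 1/15 − 1/9 + 4/81 = 2/405.
∫_0^1/3 u² dx = 1/25515, so ||u||_L² = sqrt(35)/945.
∫_0^1/3 (u')² dx = 2/405, so ||u'||_L² = sqrt(10)/45.
Ratio ||u||_L² / ||u'||_L² = sqrt(14)/42.
Sharp Poincaré constant on H^1_0(0, 1/3) is C_P = L/π = 1/(3*π), achieved by sin(3*π·x).
A polynomial bump cannot attain the sharp Poincaré constant (only the first sine eigenfunction does), so the ratio is strictly less than C_P, consistent with ||u||_L² ≤ C_P ||u'||_L².


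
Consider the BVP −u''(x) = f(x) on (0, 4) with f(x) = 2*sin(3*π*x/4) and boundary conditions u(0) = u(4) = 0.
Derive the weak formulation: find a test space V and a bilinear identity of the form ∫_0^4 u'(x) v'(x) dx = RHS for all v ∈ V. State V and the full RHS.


V = H^1_0(0, 4) (so v(0) = v(4) = 0); weak form: ∫_0^4 u'v' dx = ∫_0^4 (2*sin(3*π*x/4)) v dx for all v ∈ V.

Multiply both sides by a test function v and integrate from 0 to 4:
  ∫_0^4 −u''(x) v(x) dx = ∫_0^4 f(x) v(x) dx.
Integrate the LHS by parts once:
  ∫_0^4 −u'' v dx = −[u'(x) v(x)]_0^4 + ∫_0^4 u'(x) v'(x) dx.
Thus ∫_0^4 u'(x) v'(x) dx = ∫_0^4 f(x) v(x) dx + [u'(x) v(x)]_0^4.
Choose V so that boundary terms are either known or forced to vanish.
u is Dirichlet: u(0) = u(4) = 0. Let V = H^1_0(0, 4); then v(0) = v(4) = 0, and [u' v]_0^4 = 0.
Weak formulation: find u (satisfying any essential BC) such that ∫_0^4 u'(x) v'(x) dx = ∫_0^4 f v dx for all v ∈ V.
Substituting f(x) = 2*sin(3*π*x/4), the right-hand side is ∫_0^4 (2*sin(3*π*x/4)) v dx.


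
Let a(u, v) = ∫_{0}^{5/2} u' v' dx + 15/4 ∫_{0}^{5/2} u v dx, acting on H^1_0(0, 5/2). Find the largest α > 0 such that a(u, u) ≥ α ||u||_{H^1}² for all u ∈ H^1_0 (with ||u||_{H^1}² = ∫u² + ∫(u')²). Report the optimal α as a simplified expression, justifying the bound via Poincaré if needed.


α = 1

Coercivity of a(·,·) on H^1_0(0, 5/2) means a(u, u) ≥ α ||u||_{H^1}² for every u ∈ H^1_0.
The interval has length L = 5/2, and Poincaré/coercivity depend only on L. Here a(u, u) = ∫(u')² + (15/4)·∫u².
Here c = 15/4 ≥ 1, so a(u,u) = ∫(u')² + c∫u² ≥ ∫(u')² + ∫u² = ||u||_{H^1}², i.e. α = 1 works. No larger α is possible: a(u,u) ≥ α||u||_{H^1}² means (1−α)∫(u')² ≥ (α−c)∫u², and for the modes u_n = sin(nπ(x−x₀)/L) (x₀ the left endpoint) one has ∫u_n²/∫(u_n')² = (L/(nπ))² → 0, so a(u_n,u_n)/||u_n||_{H^1}² → 1. Hence the optimal constant is α = 1.
Therefore α = 1.


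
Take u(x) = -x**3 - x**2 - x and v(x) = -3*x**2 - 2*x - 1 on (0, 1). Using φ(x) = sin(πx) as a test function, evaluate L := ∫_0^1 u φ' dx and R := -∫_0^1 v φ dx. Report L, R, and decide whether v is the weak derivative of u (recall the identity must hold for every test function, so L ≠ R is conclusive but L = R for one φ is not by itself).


LHS = -12/π^3 + 7/π, RHS = -12/π^3 + 7/π. Yes, v = u' weakly.

u(x) = -x**3 - x**2 - x, classical derivative u'(x) = -3*x**2 - 2*x - 1.
φ(x) = sin(πx), so φ'(x) = π*cos(π*x).
Note φ(0) = φ(1) = 0, so the boundary term u·φ vanishes.
LHS = ∫_0^1 u(x) φ'(x) dx = ∫_0^1 (-π*x^3*cos(π*x) - π*x^2*cos(π*x) - π*x*cos(π*x)) dx. Term by term:
  ∫_0^1 -π*x*cos(π*x) dx = 2/π;  ∫_0^1 -π*x^2*cos(π*x) dx = 2/π;  ∫_0^1 -π*x^3*cos(π*x) dx = -12/π^3 + 3/π.
Sum: 2/π + 2/π + -12/π^3 + 3/π = -12/π^3 + 7/π.
So LHS = -12/π^3 + 7/π.
∫_0^1 v(x) φ(x) dx = ∫_0^1 (-3*x^2*sin(π*x) - 2*x*sin(π*x) - sin(π*x)) dx. Term by term:
  ∫_0^1 -sin(π*x) dx = -2/π;  ∫_0^1 -3*x^2*sin(π*x) dx = -3/π + 12/π^3;  ∫_0^1 -2*x*sin(π*x) dx = -2/π.
Sum: -2/π + -3/π + 12/π^3 − 2/π = -7/π + 12/π^3.
So RHS = -∫_0^1 v(x) φ(x) dx = -12/π^3 + 7/π.
LHS = RHS, so the identity holds for this test φ.
Moreover u is smooth here and v(x) = u'(x) = -3*x**2 - 2*x - 1 pointwise, so the identity holds for every test function. Hence v is the weak derivative of u.


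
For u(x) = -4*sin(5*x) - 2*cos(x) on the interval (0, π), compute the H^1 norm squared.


||u||_{H^1(0,π)}^2 = 212*π

u'(x) = 2*sin(x) - 20*cos(5*x).
Expand u² and (u')² and integrate term by term on (0, π), using: for integers n ≥ 1, ∫_0^π sin²(nx) dx = ∫_0^π cos²(nx) dx = π/2; for n ≠ n', ∫_0^π sin(nx)sin(n'x) dx = ∫_0^π cos(nx)cos(n'x) dx = 0; and by product-to-sum, ∫_0^π sin(nx)cos(n'x) dx = ½∫_0^π [sin((n+n')x) + sin((n−n')x)] dx, which is 0 when n+n' is even and 2n/(n²−n'²) when n+n' is odd (it need not vanish on (0, π)).
  u² squared terms: (-4)²·∫sin(5x)² dx = 16·π/2 = 8*π;  (-2)²·∫cos(x)² dx = 4·π/2 = 2*π.
  u² cross terms: 2·(-4)·(-2)·∫sin(5x)·cos(x) dx = 16·(0) = 0.
  So ∫_0^π u² dx = 8*π + 2*π + 0 = 10*π.
  (u')² squared terms: (-20)²·∫cos(5x)² dx = 400·π/2 = 200*π;  (2)²·∫sin(x)² dx = 4·π/2 = 2*π.
  (u')² cross terms: 2·(-20)·(2)·∫cos(5x)·sin(x) dx = -80·(0) = 0.
  So ∫_0^π (u')² dx = 200*π + 2*π + 0 = 202*π.
||u||_{H^1}^2 = (10*π) + (202*π) = 212*π.


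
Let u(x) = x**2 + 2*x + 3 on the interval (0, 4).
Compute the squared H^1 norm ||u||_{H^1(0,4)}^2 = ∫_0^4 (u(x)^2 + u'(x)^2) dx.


||u||_{H^1}^2 = 14572/15

The H^1 norm (squared) on an interval (0, L) is
  ||u||_{H^1}^2 = ∫_0^L u(x)^2 dx + ∫_0^L u'(x)^2 dx.
Compute u'(x) = 2*x + 2.
Then u(x)^2 = x**4 + 4*x**3 + 10*x**2 + 12*x + 9 and u'(x)^2 = 4*x**2 + 8*x + 4.
Integrate each monomial from 0 to 4 using ∫_0^4 c·x^n dx = c·4^(n+1)/(n+1):
  ∫_0^4 u(x)^2 dx = ∫_0^4 (x^4 + 4*x^3 + 10*x^2 + 12*x + 9) dx. Term by term:
    ∫_0^4 x^4 dx = 1024/5;  ∫_0^4 4*x^3 dx = 256;  ∫_0^4 10*x^2 dx = 640/3;
    ∫_0^4 12*x dx = 96;  ∫_0^4 9 dx = 36.
  Sum: 1024/5 + 256 + 640/3 + 96 + 36 = 12092/15.
  ∫_0^4 u'(x)^2 dx = ∫_0^4 (4*x^2 + 8*x + 4) dx. Term by term:
    ∫_0^4 4*x^2 dx = 256/3;  ∫_0^4 8*x dx = 64;  ∫_0^4 4 dx = 16.
  Sum: 256/3 + 64 + 16 = 496/3.
Adding: ||u||_{H^1}^2 = 12092/15 + 496/3 = 14572/15.


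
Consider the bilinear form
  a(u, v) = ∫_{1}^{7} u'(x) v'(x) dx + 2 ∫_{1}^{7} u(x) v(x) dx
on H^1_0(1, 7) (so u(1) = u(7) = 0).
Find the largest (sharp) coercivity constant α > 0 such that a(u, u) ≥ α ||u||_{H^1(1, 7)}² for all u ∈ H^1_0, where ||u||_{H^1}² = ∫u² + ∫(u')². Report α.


α = 1

Coercivity of a(·,·) on H^1_0(1, 7) means a(u, u) ≥ α ||u||_{H^1}² for every u ∈ H^1_0.
The interval has length L = 6, and Poincaré/coercivity depend only on L. Here a(u, u) = ∫(u')² + (2)·∫u².
Here c = 2 ≥ 1, so a(u,u) = ∫(u')² + c∫u² ≥ ∫(u')² + ∫u² = ||u||_{H^1}², i.e. α = 1 works. No larger α is possible: a(u,u) ≥ α||u||_{H^1}² means (1−α)∫(u')² ≥ (α−c)∫u², and for the modes u_n = sin(nπ(x−x₀)/L) (x₀ the left endpoint) one has ∫u_n²/∫(u_n')² = (L/(nπ))² → 0, so a(u_n,u_n)/||u_n||_{H^1}² → 1. Hence the optimal constant is α = 1.
Therefore α = 1.


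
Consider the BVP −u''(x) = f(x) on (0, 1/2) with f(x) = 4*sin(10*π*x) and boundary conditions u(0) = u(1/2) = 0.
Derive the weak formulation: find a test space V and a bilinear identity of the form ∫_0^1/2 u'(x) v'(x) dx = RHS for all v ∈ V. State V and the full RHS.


V = H^1_0(0, 1/2) (so v(0) = v(1/2) = 0); weak form: ∫_0^1/2 u'v' dx = ∫_0^1/2 (4*sin(10*π*x)) v dx for all v ∈ V.

Multiply both sides by a test function v and integrate from 0 to 1/2:
  ∫_0^1/2 −u''(x) v(x) dx = ∫_0^1/2 f(x) v(x) dx.
Integrate the LHS by parts once:
  ∫_0^1/2 −u'' v dx = −[u'(x) v(x)]_0^1/2 + ∫_0^1/2 u'(x) v'(x) dx.
Thus ∫_0^1/2 u'(x) v'(x) dx = ∫_0^1/2 f(x) v(x) dx + [u'(x) v(x)]_0^1/2.
Choose V so that boundary terms are either known or forced to vanish.
u is Dirichlet: u(0) = u(1/2) = 0. Let V = H^1_0(0, 1/2); then v(0) = v(1/2) = 0, and [u' v]_0^1/2 = 0.
Weak formulation: find u (satisfying any essential BC) such that ∫_0^1/2 u'(x) v'(x) dx = ∫_0^1/2 f v dx for all v ∈ V.
Substituting f(x) = 4*sin(10*π*x), the right-hand side is ∫_0^1/2 (4*sin(10*π*x)) v dx.


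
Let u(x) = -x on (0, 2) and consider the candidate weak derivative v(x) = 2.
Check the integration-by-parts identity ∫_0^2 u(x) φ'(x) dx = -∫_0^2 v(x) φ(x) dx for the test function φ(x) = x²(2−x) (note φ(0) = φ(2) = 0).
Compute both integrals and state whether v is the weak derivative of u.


LHS = 4/3, RHS = -8/3. No, v is not the weak derivative of u.

u(x) = -x, classical derivative u'(x) = -1.
φ(x) = x²(2−x), so φ'(x) = x*(4 - 3*x).
Note φ(0) = φ(2) = 0, so the boundary term u·φ vanishes.
LHS = ∫_0^2 u(x) φ'(x) dx = ∫_0^2 (3*x^3 - 4*x^2) dx. Term by term:
  ∫_0^2 3*x^3 dx = 12;  ∫_0^2 -4*x^2 dx = -32/3.
Sum: 12 − 32/3 = 4/3.
So LHS = 4/3.
∫_0^2 v(x) φ(x) dx = ∫_0^2 (-2*x^3 + 4*x^2) dx. Term by term:
  ∫_0^2 -2*x^3 dx = -8;  ∫_0^2 4*x^2 dx = 32/3.
Sum: -8 + 32/3 = 8/3.
So RHS = -∫_0^2 v(x) φ(x) dx = -8/3.
LHS − RHS = 4 ≠ 0, so the identity fails.
(For a valid weak derivative the identity must hold for EVERY test function, in particular this one. The failure shows v is NOT the weak derivative of u.)
Correct weak derivative would be u'(x) = -1.


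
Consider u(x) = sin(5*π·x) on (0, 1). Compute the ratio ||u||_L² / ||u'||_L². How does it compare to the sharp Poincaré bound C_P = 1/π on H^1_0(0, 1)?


||u||_L² / ||u'||_L² = 1/(5*π) < C_P = 1/π.

u(x) = sin(5*π·x), so u'(x) = 5*π*cos(5*π*x).
Writing u(x) = A·sin(kπx/L) with A = 1 and k = 5, use ∫_0^L sin²(kπx/L) dx = L/2 and ∫_0^L cos²(kπx/L) dx = L/2.
u² = 1·sin²(5*π·x) and (u')² = 25*π^2·cos²(5*π·x), and each of sin², cos² integrates to L/2 = 1/2 over (0, 1).
∫_0^1 u² dx = 1/2, so ||u||_L² = sqrt(2)/2.
∫_0^1 (u')² dx = 25*π^2/2, so ||u'||_L² = 5*sqrt(2)*π/2.
Ratio ||u||_L² / ||u'||_L² = 1/(5*π).
Sharp Poincaré constant on H^1_0(0, 1) is C_P = L/π = 1/π, achieved by sin(π·x).
This is the k = 5 harmonic; the ratio L/(kπ) is strictly less than C_P = L/π, consistent with the sharp inequality ||u||_L² ≤ C_P ||u'||_L².


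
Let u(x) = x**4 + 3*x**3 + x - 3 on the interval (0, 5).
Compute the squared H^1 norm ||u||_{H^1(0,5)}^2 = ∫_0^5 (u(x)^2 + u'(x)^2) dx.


||u||_{H^1}^2 = 259947575/252

The H^1 norm (squared) on an interval (0, L) is
  ||u||_{H^1}^2 = ∫_0^L u(x)^2 dx + ∫_0^L u'(x)^2 dx.
Compute u'(x) = 4*x**3 + 9*x**2 + 1.
Then u(x)^2 = x**8 + 6*x**7 + 9*x**6 + 2*x**5 - 18*x**3 + x**2 - 6*x + 9 and u'(x)^2 = 16*x**6 + 72*x**5 + 81*x**4 + 8*x**3 + 18*x**2 + 1.
Integrate each monomial from 0 to 5 using ∫_0^5 c·x^n dx = c·5^(n+1)/(n+1):
  ∫_0^5 u(x)^2 dx = ∫_0^5 (x^8 + 6*x^7 + 9*x^6 + 2*x^5 - 18*x^3 + x^2 - 6*x + 9) dx. Term by term:
    ∫_0^5 x^8 dx = 1953125/9;  ∫_0^5 6*x^7 dx = 1171875/4;  ∫_0^5 9*x^6 dx = 703125/7;
    ∫_0^5 2*x^5 dx = 15625/3;  ∫_0^5 -18*x^3 dx = -5625/2;  ∫_0^5 x^2 dx = 125/3;
    ∫_0^5 -6*x dx = -75;  ∫_0^5 9 dx = 45.
  Sum: 1953125/9 + 1171875/4 + 703125/7 + 15625/3 − 5625/2 + 125/3 − 75 + 45 = 154434815/252.
  ∫_0^5 u'(x)^2 dx = ∫_0^5 (16*x^6 + 72*x^5 + 81*x^4 + 8*x^3 + 18*x^2 + 1) dx. Term by term:
    ∫_0^5 16*x^6 dx = 1250000/7;  ∫_0^5 72*x^5 dx = 187500;  ∫_0^5 81*x^4 dx = 50625;
    ∫_0^5 8*x^3 dx = 1250;  ∫_0^5 18*x^2 dx = 750;  ∫_0^5 1 dx = 5.
  Sum: 1250000/7 + 187500 + 50625 + 1250 + 750 + 5 = 2930910/7.
Adding: ||u||_{H^1}^2 = 154434815/252 + 2930910/7 = 259947575/252.


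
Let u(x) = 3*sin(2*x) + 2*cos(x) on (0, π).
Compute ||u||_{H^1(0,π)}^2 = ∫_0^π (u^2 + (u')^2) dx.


||u||_{H^1(0,π)}^2 = 32 + 53*π/2

u'(x) = -2*sin(x) + 6*cos(2*x).
Expand u² and (u')² and integrate term by term on (0, π), using: for integers n ≥ 1, ∫_0^π sin²(nx) dx = ∫_0^π cos²(nx) dx = π/2; for n ≠ n', ∫_0^π sin(nx)sin(n'x) dx = ∫_0^π cos(nx)cos(n'x) dx = 0; and by product-to-sum, ∫_0^π sin(nx)cos(n'x) dx = ½∫_0^π [sin((n+n')x) + sin((n−n')x)] dx, which is 0 when n+n' is even and 2n/(n²−n'²) when n+n' is odd (it need not vanish on (0, π)).
  u² squared terms: (2)²·∫cos(x)² dx = 4·π/2 = 2*π;  (3)²·∫sin(2x)² dx = 9·π/2 = 9*π/2.
  u² cross terms: 2·(2)·(3)·∫cos(x)·sin(2x) dx = 12·(4/3) = 16.
  So ∫_0^π u² dx = 2*π + 9*π/2 + 16 = 16 + 13*π/2.
  (u')² squared terms: (-2)²·∫sin(x)² dx = 4·π/2 = 2*π;  (6)²·∫cos(2x)² dx = 36·π/2 = 18*π.
  (u')² cross terms: 2·(-2)·(6)·∫sin(x)·cos(2x) dx = -24·(-2/3) = 16.
  So ∫_0^π (u')² dx = 2*π + 18*π + 16 = 16 + 20*π.
||u||_{H^1}^2 = (16 + 13*π/2) + (16 + 20*π) = 32 + 53*π/2.


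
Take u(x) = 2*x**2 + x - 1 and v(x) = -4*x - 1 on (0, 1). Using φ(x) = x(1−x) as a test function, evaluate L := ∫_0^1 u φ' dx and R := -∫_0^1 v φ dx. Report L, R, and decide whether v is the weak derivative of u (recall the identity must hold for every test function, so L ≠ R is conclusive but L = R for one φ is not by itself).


LHS = -1/2, RHS = 1/2. No, v is not the weak derivative of u.

u(x) = 2*x**2 + x - 1, classical derivative u'(x) = 4*x + 1.
φ(x) = x(1−x), so φ'(x) = 1 - 2*x.
Note φ(0) = φ(1) = 0, so the boundary term u·φ vanishes.
LHS = ∫_0^1 u(x) φ'(x) dx = ∫_0^1 (-4*x^3 + 3*x - 1) dx. Term by term:
  ∫_0^1 -4*x^3 dx = -1;  ∫_0^1 3*x dx = 3/2;  ∫_0^1 -1 dx = -1.
Sum: -1 + 3/2 − 1 = -1/2.
So LHS = -1/2.
∫_0^1 v(x) φ(x) dx = ∫_0^1 (4*x^3 - 3*x^2 - x) dx. Term by term:
  ∫_0^1 4*x^3 dx = 1;  ∫_0^1 -3*x^2 dx = -1;  ∫_0^1 -x dx = -1/2.
Sum: 1 − 1 − 1/2 = -1/2.
So RHS = -∫_0^1 v(x) φ(x) dx = 1/2.
LHS − RHS = -1 ≠ 0, so the identity fails.
(For a valid weak derivative the identity must hold for EVERY test function, in particular this one. The failure shows v is NOT the weak derivative of u.)
Correct weak derivative would be u'(x) = 4*x + 1.


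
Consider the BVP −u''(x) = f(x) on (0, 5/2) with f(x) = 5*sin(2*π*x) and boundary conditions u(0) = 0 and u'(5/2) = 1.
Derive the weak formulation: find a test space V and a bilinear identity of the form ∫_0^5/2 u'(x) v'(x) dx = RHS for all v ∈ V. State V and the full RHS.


V = {v ∈ H^1(0, 5/2) : v(0) = 0} (test functions vanish at x = 0 where u is specified); weak form: ∫_0^5/2 u'v' dx = ∫_0^5/2 (5*sin(2*π*x)) v dx + v(5/2) for all v ∈ V.

Multiply both sides by a test function v and integrate from 0 to 5/2:
  ∫_0^5/2 −u''(x) v(x) dx = ∫_0^5/2 f(x) v(x) dx.
Integrate the LHS by parts once:
  ∫_0^5/2 −u'' v dx = −[u'(x) v(x)]_0^5/2 + ∫_0^5/2 u'(x) v'(x) dx.
Thus ∫_0^5/2 u'(x) v'(x) dx = ∫_0^5/2 f(x) v(x) dx + [u'(x) v(x)]_0^5/2.
Choose V so that boundary terms are either known or forced to vanish.
Mixed BC: u(0) = 0 (Dirichlet) and u'(5/2) = 1 (Neumann). Define V = {v ∈ H^1(0, 5/2) : v(0) = 0}. Then [u' v]_0^5/2 = u'(5/2)·v(5/2) − u'(0)·0 = v(5/2).
Weak formulation: find u (satisfying any essential BC) such that ∫_0^5/2 u'(x) v'(x) dx = ∫_0^5/2 f v dx + v(5/2) for all v ∈ V (Dirichlet at 0 absorbed into V; Neumann datum at x = 5/2 contributes the boundary term).
Substituting f(x) = 5*sin(2*π*x), the right-hand side is ∫_0^5/2 (5*sin(2*π*x)) v dx + v(5/2).


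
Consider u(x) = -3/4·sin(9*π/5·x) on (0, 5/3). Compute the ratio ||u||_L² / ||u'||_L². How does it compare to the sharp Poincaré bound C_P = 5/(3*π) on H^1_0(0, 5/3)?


||u||_L² / ||u'||_L² = 5/(9*π) < C_P = 5/(3*π).

u(x) = -3/4·sin(9*π/5·x), so u'(x) = -27*π*cos(9*π*x/5)/20.
Writing u(x) = A·sin(kπx/L) with A = -3/4 and k = 3, use ∫_0^L sin²(kπx/L) dx = L/2 and ∫_0^L cos²(kπx/L) dx = L/2.
u² = 9/16·sin²(9*π/5·x) and (u')² = 729*π^2/400·cos²(9*π/5·x), and each of sin², cos² integrates to L/2 = 5/6 over (0, 5/3).
∫_0^5/3 u² dx = 15/32, so ||u||_L² = sqrt(30)/8.
∫_0^5/3 (u')² dx = 243*π^2/160, so ||u'||_L² = 9*sqrt(30)*π/40.
Ratio ||u||_L² / ||u'||_L² = 5/(9*π).
Sharp Poincaré constant on H^1_0(0, 5/3) is C_P = L/π = 5/(3*π), achieved by sin(3*π/5·x).
This is the k = 3 harmonic; the ratio L/(kπ) is strictly less than C_P = L/π, consistent with the sharp inequality ||u||_L² ≤ C_P ||u'||_L².


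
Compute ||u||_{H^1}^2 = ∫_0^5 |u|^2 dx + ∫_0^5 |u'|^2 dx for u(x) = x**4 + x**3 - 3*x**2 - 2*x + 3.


||u||_{H^1}^2 = 113832305/252

The H^1 norm (squared) on an interval (0, L) is
  ||u||_{H^1}^2 = ∫_0^L u(x)^2 dx + ∫_0^L u'(x)^2 dx.
Compute u'(x) = 4*x**3 + 3*x**2 - 6*x - 2.
Then u(x)^2 = x**8 + 2*x**7 - 5*x**6 - 10*x**5 + 11*x**4 + 18*x**3 - 14*x**2 - 12*x + 9 and u'(x)^2 = 16*x**6 + 24*x**5 - 39*x**4 - 52*x**3 + 24*x**2 + 24*x + 4.
Integrate each monomial from 0 to 5 using ∫_0^5 c·x^n dx = c·5^(n+1)/(n+1):
  ∫_0^5 u(x)^2 dx = ∫_0^5 (x^8 + 2*x^7 - 5*x^6 - 10*x^5 + 11*x^4 + 18*x^3 - 14*x^2 - 12*x + 9) dx. Term by term:
    ∫_0^5 x^8 dx = 1953125/9;  ∫_0^5 2*x^7 dx = 390625/4;  ∫_0^5 -5*x^6 dx = -390625/7;
    ∫_0^5 -10*x^5 dx = -78125/3;  ∫_0^5 11*x^4 dx = 6875;  ∫_0^5 18*x^3 dx = 5625/2;
    ∫_0^5 -14*x^2 dx = -1750/3;  ∫_0^5 -12*x dx = -150;  ∫_0^5 9 dx = 45.
  Sum: 1953125/9 + 390625/4 − 390625/7 − 78125/3 + 6875 + 5625/2 − 1750/3 − 150 + 45 = 60939665/252.
  ∫_0^5 u'(x)^2 dx = ∫_0^5 (16*x^6 + 24*x^5 - 39*x^4 - 52*x^3 + 24*x^2 + 24*x + 4) dx. Term by term:
    ∫_0^5 16*x^6 dx = 1250000/7;  ∫_0^5 24*x^5 dx = 62500;  ∫_0^5 -39*x^4 dx = -24375;
    ∫_0^5 -52*x^3 dx = -8125;  ∫_0^5 24*x^2 dx = 1000;  ∫_0^5 24*x dx = 300;
    ∫_0^5 4 dx = 20.
  Sum: 1250000/7 + 62500 − 24375 − 8125 + 1000 + 300 + 20 = 1469240/7.
Adding: ||u||_{H^1}^2 = 60939665/252 + 1469240/7 = 113832305/252.


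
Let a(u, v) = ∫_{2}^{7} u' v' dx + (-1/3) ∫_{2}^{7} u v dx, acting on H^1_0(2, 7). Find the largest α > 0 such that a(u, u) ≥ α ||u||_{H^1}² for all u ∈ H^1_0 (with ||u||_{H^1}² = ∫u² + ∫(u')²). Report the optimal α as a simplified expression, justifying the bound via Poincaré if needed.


α = (-25/3 + π^2)/(π^2 + 25)

Coercivity of a(·,·) on H^1_0(2, 7) means a(u, u) ≥ α ||u||_{H^1}² for every u ∈ H^1_0.
The interval has length L = 5, and Poincaré/coercivity depend only on L. Here a(u, u) = ∫(u')² + (-1/3)·∫u².
Here c = -1/3 < 0 with |c| < (π/L)² = π^2/25, so coercivity still holds. The condition a(u,u) ≥ α||u||_{H^1}² reads (1−α)∫(u')² ≥ (α−c)∫u². Any admissible α is ≤ 1 (rapidly oscillating u have ∫u²/∫(u')² → 0), and α = 1 would force 0 ≥ (1−c)∫u², impossible since c < 1; so 1−α > 0. By the sharp Poincaré inequality on H^1_0 of an interval of length L, ∫(u')² ≥ (π/L)²∫u² with equality for the first sine mode sin(π(x−x₀)/L) (x₀ the left endpoint), so the inequality holds for all u iff (1−α)(π/L)² ≥ α − c, i.e. α ≤ ((π/L)² + c)/((π/L)² + 1) = (1 + c(L/π)²)/(1 + (L/π)²). (Direct route, valid since c ≤ 0: Poincaré gives c∫u² ≥ c(L/π)²∫(u')², so a(u,u) ≥ (1 + c(L/π)²)∫(u')², while ||u||_{H^1}² ≤ (1 + (L/π)²)∫(u')²; dividing yields the same α.) With (π/L)² = π^2/25 and c = -1/3, the largest admissible constant is α = ((π/L)² + c)/((π/L)² + 1).
Simplifying, α = (-25/3 + π^2)/(π^2 + 25).


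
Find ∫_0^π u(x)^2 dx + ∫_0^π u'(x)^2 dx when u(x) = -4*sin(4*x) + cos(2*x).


||u||_{H^1(0,π)}^2 = 277*π/2

u'(x) = -2*sin(2*x) - 16*cos(4*x).
Expand u² and (u')² and integrate term by term on (0, π), using: for integers n ≥ 1, ∫_0^π sin²(nx) dx = ∫_0^π cos²(nx) dx = π/2; for n ≠ n', ∫_0^π sin(nx)sin(n'x) dx = ∫_0^π cos(nx)cos(n'x) dx = 0; and by product-to-sum, ∫_0^π sin(nx)cos(n'x) dx = ½∫_0^π [sin((n+n')x) + sin((n−n')x)] dx, which is 0 when n+n' is even and 2n/(n²−n'²) when n+n' is odd (it need not vanish on (0, π)).
  u² squared terms: (-4)²·∫sin(4x)² dx = 16·π/2 = 8*π;  (1)²·∫cos(2x)² dx = 1·π/2 = π/2.
  u² cross terms: 2·(-4)·(1)·∫sin(4x)·cos(2x) dx = -8·(0) = 0.
  So ∫_0^π u² dx = 8*π + π/2 + 0 = 17*π/2.
  (u')² squared terms: (-16)²·∫cos(4x)² dx = 256·π/2 = 128*π;  (-2)²·∫sin(2x)² dx = 4·π/2 = 2*π.
  (u')² cross terms: 2·(-16)·(-2)·∫cos(4x)·sin(2x) dx = 64·(0) = 0.
  So ∫_0^π (u')² dx = 128*π + 2*π + 0 = 130*π.
||u||_{H^1}^2 = (17*π/2) + (130*π) = 277*π/2.


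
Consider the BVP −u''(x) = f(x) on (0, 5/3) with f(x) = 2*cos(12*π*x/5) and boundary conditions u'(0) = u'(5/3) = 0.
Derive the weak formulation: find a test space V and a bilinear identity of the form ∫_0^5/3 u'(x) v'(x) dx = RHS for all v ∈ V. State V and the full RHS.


V = H^1(0, 5/3) (no boundary constraint on v; u is determined up to an additive constant); weak form: ∫_0^5/3 u'v' dx = ∫_0^5/3 (2*cos(12*π*x/5)) v dx for all v ∈ V.

Multiply both sides by a test function v and integrate from 0 to 5/3:
  ∫_0^5/3 −u''(x) v(x) dx = ∫_0^5/3 f(x) v(x) dx.
Integrate the LHS by parts once:
  ∫_0^5/3 −u'' v dx = −[u'(x) v(x)]_0^5/3 + ∫_0^5/3 u'(x) v'(x) dx.
Thus ∫_0^5/3 u'(x) v'(x) dx = ∫_0^5/3 f(x) v(x) dx + [u'(x) v(x)]_0^5/3.
Choose V so that boundary terms are either known or forced to vanish.
u has homogeneous Neumann: u'(0) = u'(5/3) = 0. So [u' v]_0^5/3 = 0·v(5/3) − 0·v(0) = 0 for any v; take V = H^1(0, 5/3).
Weak formulation: find u (satisfying any essential BC) such that ∫_0^5/3 u'(x) v'(x) dx = ∫_0^5/3 f v dx for all v ∈ V (homogeneous Neumann, so boundary terms vanish).
Substituting f(x) = 2*cos(12*π*x/5), the right-hand side is ∫_0^5/3 (2*cos(12*π*x/5)) v dx.
Compatibility check (pure Neumann): taking v ≡ 1 ∈ V gives 0 = ∫_0^5/3 f dx + (0) − (0), i.e. ∫_0^5/3 f dx must equal u'(0) − u'(5/3) = 0. Indeed ∫_0^5/3 (2*cos(12*π*x/5)) dx = 0, so the data are compatible. The solution is then unique only up to an additive constant (fix it e.g. by requiring ∫_0^5/3 u dx = 0).


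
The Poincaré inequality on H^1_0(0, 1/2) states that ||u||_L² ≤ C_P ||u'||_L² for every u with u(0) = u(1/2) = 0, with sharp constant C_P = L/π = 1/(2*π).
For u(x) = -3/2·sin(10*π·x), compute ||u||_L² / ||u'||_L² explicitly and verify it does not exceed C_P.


||u||_L² / ||u'||_L² = 1/(10*π) < C_P = 1/(2*π).

u(x) = -3/2·sin(10*π·x), so u'(x) = -15*π*cos(10*π*x).
Writing u(x) = A·sin(kπx/L) with A = -3/2 and k = 5, use ∫_0^L sin²(kπx/L) dx = L/2 and ∫_0^L cos²(kπx/L) dx = L/2.
u² = 9/4·sin²(10*π·x) and (u')² = 225*π^2·cos²(10*π·x), and each of sin², cos² integrates to L/2 = 1/4 over (0, 1/2).
∫_0^1/2 u² dx = 9/16, so ||u||_L² = 3/4.
∫_0^1/2 (u')² dx = 225*π^2/4, so ||u'||_L² = 15*π/2.
Ratio ||u||_L² / ||u'||_L² = 1/(10*π).
Sharp Poincaré constant on H^1_0(0, 1/2) is C_P = L/π = 1/(2*π), achieved by sin(2*π·x).
This is the k = 5 harmonic; the ratio L/(kπ) is strictly less than C_P = L/π, consistent with the sharp inequality ||u||_L² ≤ C_P ||u'||_L².


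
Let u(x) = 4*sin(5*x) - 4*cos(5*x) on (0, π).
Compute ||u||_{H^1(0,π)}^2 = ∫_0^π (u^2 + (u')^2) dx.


||u||_{H^1(0,π)}^2 = 416*π

u'(x) = 20*sin(5*x) + 20*cos(5*x).
Expand u² and (u')² and integrate term by term on (0, π), using: for integers n ≥ 1, ∫_0^π sin²(nx) dx = ∫_0^π cos²(nx) dx = π/2; for n ≠ n', ∫_0^π sin(nx)sin(n'x) dx = ∫_0^π cos(nx)cos(n'x) dx = 0; and by product-to-sum, ∫_0^π sin(nx)cos(n'x) dx = ½∫_0^π [sin((n+n')x) + sin((n−n')x)] dx, which is 0 when n+n' is even and 2n/(n²−n'²) when n+n' is odd (it need not vanish on (0, π)).
  u² squared terms: (-4)²·∫cos(5x)² dx = 16·π/2 = 8*π;  (4)²·∫sin(5x)² dx = 16·π/2 = 8*π.
  u² cross terms: 2·(-4)·(4)·∫cos(5x)·sin(5x) dx = -32·(0) = 0.
  So ∫_0^π u² dx = 8*π + 8*π + 0 = 16*π.
  (u')² squared terms: (20)²·∫cos(5x)² dx = 400·π/2 = 200*π;  (20)²·∫sin(5x)² dx = 400·π/2 = 200*π.
  (u')² cross terms: 2·(20)·(20)·∫cos(5x)·sin(5x) dx = 800·(0) = 0.
  So ∫_0^π (u')² dx = 200*π + 200*π + 0 = 400*π.
||u||_{H^1}^2 = (16*π) + (400*π) = 416*π.


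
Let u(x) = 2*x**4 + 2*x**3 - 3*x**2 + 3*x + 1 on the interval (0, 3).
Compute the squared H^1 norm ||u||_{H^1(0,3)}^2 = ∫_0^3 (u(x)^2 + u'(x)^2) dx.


||u||_{H^1}^2 = 85137/2

The H^1 norm (squared) on an interval (0, L) is
  ||u||_{H^1}^2 = ∫_0^L u(x)^2 dx + ∫_0^L u'(x)^2 dx.
Compute u'(x) = 8*x**3 + 6*x**2 - 6*x + 3.
Then u(x)^2 = 4*x**8 + 8*x**7 - 8*x**6 + 25*x**4 - 14*x**3 + 3*x**2 + 6*x + 1 and u'(x)^2 = 64*x**6 + 96*x**5 - 60*x**4 - 24*x**3 + 72*x**2 - 36*x + 9.
Integrate each monomial from 0 to 3 using ∫_0^3 c·x^n dx = c·3^(n+1)/(n+1):
  ∫_0^3 u(x)^2 dx = ∫_0^3 (4*x^8 + 8*x^7 - 8*x^6 + 25*x^4 - 14*x^3 + 3*x^2 + 6*x + 1) dx. Term by term:
    ∫_0^3 4*x^8 dx = 8748;  ∫_0^3 8*x^7 dx = 6561;  ∫_0^3 -8*x^6 dx = -17496/7;
    ∫_0^3 25*x^4 dx = 1215;  ∫_0^3 -14*x^3 dx = -567/2;  ∫_0^3 3*x^2 dx = 27;
    ∫_0^3 6*x dx = 27;  ∫_0^3 1 dx = 3.
  Sum: 8748 + 6561 − 17496/7 + 1215 − 567/2 + 27 + 27 + 3 = 193173/14.
  ∫_0^3 u'(x)^2 dx = ∫_0^3 (64*x^6 + 96*x^5 - 60*x^4 - 24*x^3 + 72*x^2 - 36*x + 9) dx. Term by term:
    ∫_0^3 64*x^6 dx = 139968/7;  ∫_0^3 96*x^5 dx = 11664;  ∫_0^3 -60*x^4 dx = -2916;
    ∫_0^3 -24*x^3 dx = -486;  ∫_0^3 72*x^2 dx = 648;  ∫_0^3 -36*x dx = -162;
    ∫_0^3 9 dx = 27.
  Sum: 139968/7 + 11664 − 2916 − 486 + 648 − 162 + 27 = 201393/7.
Adding: ||u||_{H^1}^2 = 193173/14 + 201393/7 = 85137/2.


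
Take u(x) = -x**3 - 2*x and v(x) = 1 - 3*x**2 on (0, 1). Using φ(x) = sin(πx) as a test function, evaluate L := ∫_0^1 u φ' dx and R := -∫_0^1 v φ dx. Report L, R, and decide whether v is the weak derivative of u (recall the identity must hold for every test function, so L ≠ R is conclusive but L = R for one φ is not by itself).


LHS = -12/π^3 + 7/π, RHS = (-12 + π^2)/π^3. No, v is not the weak derivative of u.

u(x) = -x**3 - 2*x, classical derivative u'(x) = -3*x**2 - 2.
φ(x) = sin(πx), so φ'(x) = π*cos(π*x).
Note φ(0) = φ(1) = 0, so the boundary term u·φ vanishes.
LHS = ∫_0^1 u(x) φ'(x) dx = ∫_0^1 (-π*x^3*cos(π*x) - 2*π*x*cos(π*x)) dx. Term by term:
  ∫_0^1 -π*x^3*cos(π*x) dx = -12/π^3 + 3/π;  ∫_0^1 -2*π*x*cos(π*x) dx = 4/π.
Sum: -12/π^3 + 3/π + 4/π = -12/π^3 + 7/π.
So LHS = -12/π^3 + 7/π.
∫_0^1 v(x) φ(x) dx = ∫_0^1 (-3*x^2*sin(π*x) + sin(π*x)) dx. Term by term:
  ∫_0^1 -3*x^2*sin(π*x) dx = -3/π + 12/π^3;  ∫_0^1 sin(π*x) dx = 2/π.
Sum: -3/π + 12/π^3 + 2/π = (12 - π^2)/π^3.
So RHS = -∫_0^1 v(x) φ(x) dx = (-12 + π^2)/π^3.
LHS − RHS = 6/π ≠ 0, so the identity fails.
(For a valid weak derivative the identity must hold for EVERY test function, in particular this one. The failure shows v is NOT the weak derivative of u.)
Correct weak derivative would be u'(x) = -3*x**2 - 2.


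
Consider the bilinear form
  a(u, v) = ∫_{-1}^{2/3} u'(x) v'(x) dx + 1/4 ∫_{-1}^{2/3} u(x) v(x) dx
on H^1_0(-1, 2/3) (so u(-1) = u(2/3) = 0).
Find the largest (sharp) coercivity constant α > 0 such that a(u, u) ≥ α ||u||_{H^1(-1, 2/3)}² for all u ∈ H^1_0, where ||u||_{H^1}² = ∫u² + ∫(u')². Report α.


α = (25 + 36*π^2)/(4*(25 + 9*π^2))

Coercivity of a(·,·) on H^1_0(-1, 2/3) means a(u, u) ≥ α ||u||_{H^1}² for every u ∈ H^1_0.
The interval has length L = 5/3, and Poincaré/coercivity depend only on L. Here a(u, u) = ∫(u')² + (1/4)·∫u².
Here 0 < c = 1/4 < 1. The condition a(u,u) ≥ α||u||_{H^1}² reads (1−α)∫(u')² ≥ (α−c)∫u². Any admissible α is ≤ 1 (rapidly oscillating u have ∫u²/∫(u')² → 0), and α = 1 would force 0 ≥ (1−c)∫u², impossible since c < 1; so 1−α > 0. By the sharp Poincaré inequality on H^1_0 of an interval of length L, ∫(u')² ≥ (π/L)²∫u² with equality for the first sine mode sin(π(x−x₀)/L) (x₀ the left endpoint), so the inequality holds for all u iff (1−α)(π/L)² ≥ α − c, i.e. α ≤ ((π/L)² + c)/((π/L)² + 1) = (1 + c(L/π)²)/(1 + (L/π)²). With (π/L)² = 9*π^2/25 and c = 1/4, the largest admissible constant is α = ((π/L)² + c)/((π/L)² + 1).
Simplifying, α = (25 + 36*π^2)/(4*(25 + 9*π^2)).


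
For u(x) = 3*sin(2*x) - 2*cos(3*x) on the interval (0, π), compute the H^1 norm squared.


||u||_{H^1(0,π)}^2 = 96 + 85*π/2

u'(x) = 6*sin(3*x) + 6*cos(2*x).
Expand u² and (u')² and integrate term by term on (0, π), using: for integers n ≥ 1, ∫_0^π sin²(nx) dx = ∫_0^π cos²(nx) dx = π/2; for n ≠ n', ∫_0^π sin(nx)sin(n'x) dx = ∫_0^π cos(nx)cos(n'x) dx = 0; and by product-to-sum, ∫_0^π sin(nx)cos(n'x) dx = ½∫_0^π [sin((n+n')x) + sin((n−n')x)] dx, which is 0 when n+n' is even and 2n/(n²−n'²) when n+n' is odd (it need not vanish on (0, π)).
  u² squared terms: (-2)²·∫cos(3x)² dx = 4·π/2 = 2*π;  (3)²·∫sin(2x)² dx = 9·π/2 = 9*π/2.
  u² cross terms: 2·(-2)·(3)·∫cos(3x)·sin(2x) dx = -12·(-4/5) = 48/5.
  So ∫_0^π u² dx = 2*π + 9*π/2 + 48/5 = 48/5 + 13*π/2.
  (u')² squared terms: (6)²·∫cos(2x)² dx = 36·π/2 = 18*π;  (6)²·∫sin(3x)² dx = 36·π/2 = 18*π.
  (u')² cross terms: 2·(6)·(6)·∫cos(2x)·sin(3x) dx = 72·(6/5) = 432/5.
  So ∫_0^π (u')² dx = 18*π + 18*π + 432/5 = 432/5 + 36*π.
||u||_{H^1}^2 = (48/5 + 13*π/2) + (432/5 + 36*π) = 96 + 85*π/2.


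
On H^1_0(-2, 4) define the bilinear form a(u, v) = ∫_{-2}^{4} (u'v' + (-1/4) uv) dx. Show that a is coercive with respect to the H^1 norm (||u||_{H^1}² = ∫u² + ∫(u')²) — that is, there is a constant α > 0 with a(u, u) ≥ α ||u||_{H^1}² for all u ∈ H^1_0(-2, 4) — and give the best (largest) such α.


α = (-9 + π^2)/(π^2 + 36)

Coercivity of a(·,·) on H^1_0(-2, 4) means a(u, u) ≥ α ||u||_{H^1}² for every u ∈ H^1_0.
The interval has length L = 6, and Poincaré/coercivity depend only on L. Here a(u, u) = ∫(u')² + (-1/4)·∫u².
Here c = -1/4 < 0 with |c| < (π/L)² = π^2/36, so coercivity still holds. The condition a(u,u) ≥ α||u||_{H^1}² reads (1−α)∫(u')² ≥ (α−c)∫u². Any admissible α is ≤ 1 (rapidly oscillating u have ∫u²/∫(u')² → 0), and α = 1 would force 0 ≥ (1−c)∫u², impossible since c < 1; so 1−α > 0. By the sharp Poincaré inequality on H^1_0 of an interval of length L, ∫(u')² ≥ (π/L)²∫u² with equality for the first sine mode sin(π(x−x₀)/L) (x₀ the left endpoint), so the inequality holds for all u iff (1−α)(π/L)² ≥ α − c, i.e. α ≤ ((π/L)² + c)/((π/L)² + 1) = (1 + c(L/π)²)/(1 + (L/π)²). (Direct route, valid since c ≤ 0: Poincaré gives c∫u² ≥ c(L/π)²∫(u')², so a(u,u) ≥ (1 + c(L/π)²)∫(u')², while ||u||_{H^1}² ≤ (1 + (L/π)²)∫(u')²; dividing yields the same α.) With (π/L)² = π^2/36 and c = -1/4, the largest admissible constant is α = ((π/L)² + c)/((π/L)² + 1).
Simplifying, α = (-9 + π^2)/(π^2 + 36).


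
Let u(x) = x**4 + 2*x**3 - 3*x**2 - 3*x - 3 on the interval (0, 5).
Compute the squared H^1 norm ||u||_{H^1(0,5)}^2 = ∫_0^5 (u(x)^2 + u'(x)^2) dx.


||u||_{H^1}^2 = 5592635/9

The H^1 norm (squared) on an interval (0, L) is
  ||u||_{H^1}^2 = ∫_0^L u(x)^2 dx + ∫_0^L u'(x)^2 dx.
Compute u'(x) = 4*x**3 + 6*x**2 - 6*x - 3.
Then u(x)^2 = x**8 + 4*x**7 - 2*x**6 - 18*x**5 - 9*x**4 + 6*x**3 + 27*x**2 + 18*x + 9 and u'(x)^2 = 16*x**6 + 48*x**5 - 12*x**4 - 96*x**3 + 36*x + 9.
Integrate each monomial from 0 to 5 using ∫_0^5 c·x^n dx = c·5^(n+1)/(n+1):
  ∫_0^5 u(x)^2 dx = ∫_0^5 (x^8 + 4*x^7 - 2*x^6 - 18*x^5 - 9*x^4 + 6*x^3 + 27*x^2 + 18*x + 9) dx. Term by term:
    ∫_0^5 x^8 dx = 1953125/9;  ∫_0^5 4*x^7 dx = 390625/2;  ∫_0^5 -2*x^6 dx = -156250/7;
    ∫_0^5 -18*x^5 dx = -46875;  ∫_0^5 -9*x^4 dx = -5625;  ∫_0^5 6*x^3 dx = 1875/2;
    ∫_0^5 27*x^2 dx = 1125;  ∫_0^5 18*x dx = 225;  ∫_0^5 9 dx = 45.
  Sum: 1953125/9 + 390625/2 − 156250/7 − 46875 − 5625 + 1875/2 + 1125 + 225 + 45 = 21409760/63.
  ∫_0^5 u'(x)^2 dx = ∫_0^5 (16*x^6 + 48*x^5 - 12*x^4 - 96*x^3 + 36*x + 9) dx. Term by term:
    ∫_0^5 16*x^6 dx = 1250000/7;  ∫_0^5 48*x^5 dx = 125000;  ∫_0^5 -12*x^4 dx = -7500;
    ∫_0^5 -96*x^3 dx = -15000;  ∫_0^5 36*x dx = 450;  ∫_0^5 9 dx = 45.
  Sum: 1250000/7 + 125000 − 7500 − 15000 + 450 + 45 = 1970965/7.
Adding: ||u||_{H^1}^2 = 21409760/63 + 1970965/7 = 5592635/9.


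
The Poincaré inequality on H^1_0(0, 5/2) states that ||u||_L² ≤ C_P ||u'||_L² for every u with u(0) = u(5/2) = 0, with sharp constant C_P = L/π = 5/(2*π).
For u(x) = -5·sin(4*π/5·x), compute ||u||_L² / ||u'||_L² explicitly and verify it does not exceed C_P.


||u||_L² / ||u'||_L² = 5/(4*π) < C_P = 5/(2*π).

u(x) = -5·sin(4*π/5·x), so u'(x) = -4*π*cos(4*π*x/5).
Writing u(x) = A·sin(kπx/L) with A = -5 and k = 2, use ∫_0^L sin²(kπx/L) dx = L/2 and ∫_0^L cos²(kπx/L) dx = L/2.
u² = 25·sin²(4*π/5·x) and (u')² = 16*π^2·cos²(4*π/5·x), and each of sin², cos² integrates to L/2 = 5/4 over (0, 5/2).
∫_0^5/2 u² dx = 125/4, so ||u||_L² = 5*sqrt(5)/2.
∫_0^5/2 (u')² dx = 20*π^2, so ||u'||_L² = 2*sqrt(5)*π.
Ratio ||u||_L² / ||u'||_L² = 5/(4*π).
Sharp Poincaré constant on H^1_0(0, 5/2) is C_P = L/π = 5/(2*π), achieved by sin(2*π/5·x).
This is the k = 2 harmonic; the ratio L/(kπ) is strictly less than C_P = L/π, consistent with the sharp inequality ||u||_L² ≤ C_P ||u'||_L².
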